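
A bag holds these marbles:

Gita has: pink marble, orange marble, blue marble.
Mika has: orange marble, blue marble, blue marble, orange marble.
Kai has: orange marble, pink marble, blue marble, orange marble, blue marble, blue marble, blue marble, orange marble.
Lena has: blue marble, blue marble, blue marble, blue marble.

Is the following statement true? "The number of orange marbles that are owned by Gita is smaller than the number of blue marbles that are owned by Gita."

False

|orange marbles owned by Gita| = 1.
|blue marbles owned by Gita| = 1.
The claim requires 1 < 1, which does not hold.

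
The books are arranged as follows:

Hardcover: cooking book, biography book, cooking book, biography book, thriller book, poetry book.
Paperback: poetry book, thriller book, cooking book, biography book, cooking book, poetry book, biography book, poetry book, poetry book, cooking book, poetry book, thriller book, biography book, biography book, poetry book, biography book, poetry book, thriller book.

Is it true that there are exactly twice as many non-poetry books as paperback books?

False

There are 16 non-poetry books.
There are 18 paperback books.
The claim requires 16 = 2 × 18 = 36, which does not hold.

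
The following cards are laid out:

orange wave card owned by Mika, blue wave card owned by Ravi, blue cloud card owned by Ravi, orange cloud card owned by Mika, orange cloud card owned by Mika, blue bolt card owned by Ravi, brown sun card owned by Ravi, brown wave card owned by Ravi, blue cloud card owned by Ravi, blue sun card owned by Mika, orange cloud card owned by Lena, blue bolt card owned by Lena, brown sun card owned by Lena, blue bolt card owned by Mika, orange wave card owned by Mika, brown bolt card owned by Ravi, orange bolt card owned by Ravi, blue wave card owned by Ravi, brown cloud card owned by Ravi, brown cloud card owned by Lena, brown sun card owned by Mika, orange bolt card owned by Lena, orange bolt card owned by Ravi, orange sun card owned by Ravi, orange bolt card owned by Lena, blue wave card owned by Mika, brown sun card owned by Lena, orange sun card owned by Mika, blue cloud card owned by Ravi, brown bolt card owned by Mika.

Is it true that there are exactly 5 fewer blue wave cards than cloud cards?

True

|blue wave cards| = 3.
|cloud cards| = 8.
The claim requires 8 − 3 (= 5) to equal 5, which holds.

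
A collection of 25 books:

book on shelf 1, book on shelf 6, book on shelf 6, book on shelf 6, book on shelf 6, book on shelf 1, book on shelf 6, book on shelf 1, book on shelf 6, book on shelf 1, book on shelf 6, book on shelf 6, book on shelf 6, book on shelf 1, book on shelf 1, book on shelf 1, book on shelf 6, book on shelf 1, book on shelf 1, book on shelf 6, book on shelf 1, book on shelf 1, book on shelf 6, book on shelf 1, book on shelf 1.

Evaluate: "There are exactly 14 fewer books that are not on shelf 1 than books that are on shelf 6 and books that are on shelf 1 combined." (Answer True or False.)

False

books that are not on shelf 1: 12.
books on shelf 6: 12; books on shelf 1: 13; combined: 12 + 13 = 25.
The claim requires 25 − 12 (= 13) to equal 14, which does not hold.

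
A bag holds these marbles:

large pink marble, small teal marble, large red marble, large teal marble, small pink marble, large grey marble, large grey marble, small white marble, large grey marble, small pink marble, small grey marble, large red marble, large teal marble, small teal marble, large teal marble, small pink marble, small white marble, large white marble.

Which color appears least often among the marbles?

Counts by color: teal 5, pink 4, grey 4, white 3, red 2.
The minimum is 2, held uniquely by red.

red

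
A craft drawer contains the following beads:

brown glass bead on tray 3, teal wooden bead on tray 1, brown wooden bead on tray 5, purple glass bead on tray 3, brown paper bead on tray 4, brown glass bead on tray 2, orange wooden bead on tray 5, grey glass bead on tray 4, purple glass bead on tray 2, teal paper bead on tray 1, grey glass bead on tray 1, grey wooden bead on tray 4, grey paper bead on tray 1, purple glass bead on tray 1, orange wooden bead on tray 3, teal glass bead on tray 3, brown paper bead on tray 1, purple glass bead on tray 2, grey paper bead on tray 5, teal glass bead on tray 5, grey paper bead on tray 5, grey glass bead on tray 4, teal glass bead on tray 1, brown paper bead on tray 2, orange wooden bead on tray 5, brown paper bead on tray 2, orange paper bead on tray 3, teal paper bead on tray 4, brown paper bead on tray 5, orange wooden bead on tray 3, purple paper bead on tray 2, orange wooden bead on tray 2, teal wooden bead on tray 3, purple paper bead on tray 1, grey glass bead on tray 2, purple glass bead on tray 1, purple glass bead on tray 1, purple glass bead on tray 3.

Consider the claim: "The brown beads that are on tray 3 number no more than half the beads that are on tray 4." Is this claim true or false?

|brown beads on tray 3| = 1.
|beads on tray 4| = 5.
The claim requires 2 × 1 = 2 ≤ 5, which holds.

True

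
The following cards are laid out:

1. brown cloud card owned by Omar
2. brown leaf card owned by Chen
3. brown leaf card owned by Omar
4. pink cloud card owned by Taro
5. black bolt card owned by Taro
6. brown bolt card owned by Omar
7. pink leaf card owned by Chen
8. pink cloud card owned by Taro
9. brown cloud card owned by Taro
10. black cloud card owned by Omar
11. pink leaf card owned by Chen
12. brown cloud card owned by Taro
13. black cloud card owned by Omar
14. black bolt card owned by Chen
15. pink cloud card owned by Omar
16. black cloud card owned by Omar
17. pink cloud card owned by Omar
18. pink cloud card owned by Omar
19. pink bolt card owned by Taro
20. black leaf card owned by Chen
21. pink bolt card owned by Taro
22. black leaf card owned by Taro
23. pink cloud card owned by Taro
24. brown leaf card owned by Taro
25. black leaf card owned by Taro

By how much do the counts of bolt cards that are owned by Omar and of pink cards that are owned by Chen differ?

bolt cards owned by Omar: 1. pink cards owned by Chen: 2.
|1 − 2| = 2 − 1 = 1.

1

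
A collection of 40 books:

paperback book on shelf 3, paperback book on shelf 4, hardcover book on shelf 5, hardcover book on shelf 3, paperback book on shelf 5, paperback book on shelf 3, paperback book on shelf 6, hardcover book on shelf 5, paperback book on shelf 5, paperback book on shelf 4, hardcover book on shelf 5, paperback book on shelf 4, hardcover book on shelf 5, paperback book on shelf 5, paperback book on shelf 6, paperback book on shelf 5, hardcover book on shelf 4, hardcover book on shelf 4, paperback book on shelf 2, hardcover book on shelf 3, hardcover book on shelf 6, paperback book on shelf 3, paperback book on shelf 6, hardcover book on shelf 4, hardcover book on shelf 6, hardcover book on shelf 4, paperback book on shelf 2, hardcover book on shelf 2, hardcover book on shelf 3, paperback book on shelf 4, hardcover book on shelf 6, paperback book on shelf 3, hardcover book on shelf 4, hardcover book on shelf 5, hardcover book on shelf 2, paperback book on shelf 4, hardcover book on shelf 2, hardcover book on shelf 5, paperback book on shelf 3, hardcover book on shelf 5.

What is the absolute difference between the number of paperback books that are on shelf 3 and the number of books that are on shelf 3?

3

paperback books on shelf 3: 5. books on shelf 3: 8.
|5 − 8| = 8 − 5 = 3.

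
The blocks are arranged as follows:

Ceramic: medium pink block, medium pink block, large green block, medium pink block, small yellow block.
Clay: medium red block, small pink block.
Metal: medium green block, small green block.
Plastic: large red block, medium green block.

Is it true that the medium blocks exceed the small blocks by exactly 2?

False

medium blocks: 6.
small blocks: 3.
The claim requires 6 − 3 (= 3) to equal 2, which does not hold.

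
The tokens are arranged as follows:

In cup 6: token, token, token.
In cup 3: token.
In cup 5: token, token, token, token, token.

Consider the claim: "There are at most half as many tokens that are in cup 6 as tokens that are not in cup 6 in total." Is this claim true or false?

True

tokens in cup 6: 3.
tokens that are not in cup 6: 6.
The claim requires 2 × 3 = 6 ≤ 6, which holds.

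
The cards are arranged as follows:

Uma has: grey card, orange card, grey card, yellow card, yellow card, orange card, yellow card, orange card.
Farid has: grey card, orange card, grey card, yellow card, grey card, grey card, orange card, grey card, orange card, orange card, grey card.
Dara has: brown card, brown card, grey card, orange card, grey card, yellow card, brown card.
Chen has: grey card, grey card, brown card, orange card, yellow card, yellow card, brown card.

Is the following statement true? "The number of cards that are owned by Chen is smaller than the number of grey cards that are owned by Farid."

Count of cards owned by Chen: 7.
Count of grey cards owned by Farid: 6.
The claim requires 7 < 6, which does not hold.

False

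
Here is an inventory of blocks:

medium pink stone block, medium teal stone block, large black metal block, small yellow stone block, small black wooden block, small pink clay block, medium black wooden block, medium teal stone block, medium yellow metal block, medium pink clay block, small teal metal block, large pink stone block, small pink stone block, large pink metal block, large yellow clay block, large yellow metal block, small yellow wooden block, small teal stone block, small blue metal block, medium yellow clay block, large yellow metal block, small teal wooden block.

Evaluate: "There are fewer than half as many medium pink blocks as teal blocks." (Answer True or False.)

medium pink blocks: 2.
teal blocks: 5.
The claim requires 2 × 2 = 4 < 5, which holds.

True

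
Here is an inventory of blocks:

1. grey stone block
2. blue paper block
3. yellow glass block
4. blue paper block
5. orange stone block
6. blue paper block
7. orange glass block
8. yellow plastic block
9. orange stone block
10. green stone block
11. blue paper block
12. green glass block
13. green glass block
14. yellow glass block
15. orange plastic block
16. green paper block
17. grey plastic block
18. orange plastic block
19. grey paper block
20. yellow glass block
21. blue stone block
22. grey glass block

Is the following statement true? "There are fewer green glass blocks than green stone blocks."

False

There are 2 green glass blocks.
There is 1 green stone block.
The claim requires 2 < 1, which does not hold.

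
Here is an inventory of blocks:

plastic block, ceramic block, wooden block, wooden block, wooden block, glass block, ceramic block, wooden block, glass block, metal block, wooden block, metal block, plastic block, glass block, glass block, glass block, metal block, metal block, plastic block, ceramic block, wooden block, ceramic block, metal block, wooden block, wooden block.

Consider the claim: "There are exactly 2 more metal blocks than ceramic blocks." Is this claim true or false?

There are 5 metal blocks.
There are 4 ceramic blocks.
The claim requires 5 − 4 (= 1) to equal 2, which does not hold.

False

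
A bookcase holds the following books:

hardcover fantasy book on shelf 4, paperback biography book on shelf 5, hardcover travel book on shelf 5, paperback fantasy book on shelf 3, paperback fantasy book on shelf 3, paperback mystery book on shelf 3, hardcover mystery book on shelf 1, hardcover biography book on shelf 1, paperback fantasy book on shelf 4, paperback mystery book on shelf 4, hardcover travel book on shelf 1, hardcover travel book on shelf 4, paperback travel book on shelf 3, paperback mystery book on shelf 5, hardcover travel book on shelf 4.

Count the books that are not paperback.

7

Total books: 15; with the excluded value: 8; remaining 15 − 8 = 7.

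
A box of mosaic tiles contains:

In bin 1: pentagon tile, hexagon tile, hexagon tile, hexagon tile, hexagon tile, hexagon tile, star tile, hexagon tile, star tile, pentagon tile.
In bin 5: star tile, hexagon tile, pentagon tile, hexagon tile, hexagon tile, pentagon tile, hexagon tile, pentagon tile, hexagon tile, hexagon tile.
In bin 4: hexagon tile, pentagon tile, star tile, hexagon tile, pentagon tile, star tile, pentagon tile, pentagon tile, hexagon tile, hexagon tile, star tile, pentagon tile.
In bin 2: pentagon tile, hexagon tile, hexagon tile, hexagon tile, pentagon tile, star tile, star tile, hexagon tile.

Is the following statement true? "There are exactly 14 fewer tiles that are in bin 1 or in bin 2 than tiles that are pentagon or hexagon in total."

|tiles in bin 1 or in bin 2| = 18.
|tiles that are pentagon or hexagon| = 32.
The claim requires 32 − 18 (= 14) to equal 14, which holds.

True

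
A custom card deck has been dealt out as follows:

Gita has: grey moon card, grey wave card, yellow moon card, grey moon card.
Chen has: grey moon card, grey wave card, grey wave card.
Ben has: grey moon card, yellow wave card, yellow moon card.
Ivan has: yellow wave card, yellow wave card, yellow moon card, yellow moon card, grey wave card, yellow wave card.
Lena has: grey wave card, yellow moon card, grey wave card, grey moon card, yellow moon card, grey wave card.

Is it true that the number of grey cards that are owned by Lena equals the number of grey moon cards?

Count of grey cards owned by Lena: 4.
There are 5 grey moon cards.
The claim requires 4 = 5, which does not hold.

False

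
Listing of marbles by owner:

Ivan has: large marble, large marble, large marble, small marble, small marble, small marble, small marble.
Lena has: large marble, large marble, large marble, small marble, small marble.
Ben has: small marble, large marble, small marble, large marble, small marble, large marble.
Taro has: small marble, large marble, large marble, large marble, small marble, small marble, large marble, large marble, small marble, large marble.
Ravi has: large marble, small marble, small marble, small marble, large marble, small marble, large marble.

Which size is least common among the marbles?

small

Counts by size: large 18, small 17.
The minimum is 17, held uniquely by small.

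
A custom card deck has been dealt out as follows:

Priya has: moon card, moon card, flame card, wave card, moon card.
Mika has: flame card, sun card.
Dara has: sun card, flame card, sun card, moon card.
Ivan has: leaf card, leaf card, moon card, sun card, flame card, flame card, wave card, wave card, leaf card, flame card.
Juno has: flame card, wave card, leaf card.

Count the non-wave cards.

Total cards: 24; with the excluded value: 4; remaining 24 − 4 = 20.

20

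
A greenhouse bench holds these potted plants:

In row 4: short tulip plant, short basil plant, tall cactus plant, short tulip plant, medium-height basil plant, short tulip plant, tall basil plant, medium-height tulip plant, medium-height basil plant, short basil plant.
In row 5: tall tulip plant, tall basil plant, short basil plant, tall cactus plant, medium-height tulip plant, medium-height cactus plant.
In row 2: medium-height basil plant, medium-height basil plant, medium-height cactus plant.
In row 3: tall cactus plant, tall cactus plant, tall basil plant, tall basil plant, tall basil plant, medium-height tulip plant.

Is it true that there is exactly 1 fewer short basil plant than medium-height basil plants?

|short basil plants| = 3.
|medium-height basil plants| = 4.
The claim requires 4 − 3 (= 1) to equal 1, which holds.

True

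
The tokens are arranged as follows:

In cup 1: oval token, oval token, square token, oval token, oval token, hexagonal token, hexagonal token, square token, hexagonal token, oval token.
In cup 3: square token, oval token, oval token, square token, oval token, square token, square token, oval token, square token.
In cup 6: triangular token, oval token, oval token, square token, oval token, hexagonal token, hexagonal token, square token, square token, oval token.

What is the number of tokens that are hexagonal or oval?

hexagonal: 5; oval: 13; together 5 + 13 = 18.

18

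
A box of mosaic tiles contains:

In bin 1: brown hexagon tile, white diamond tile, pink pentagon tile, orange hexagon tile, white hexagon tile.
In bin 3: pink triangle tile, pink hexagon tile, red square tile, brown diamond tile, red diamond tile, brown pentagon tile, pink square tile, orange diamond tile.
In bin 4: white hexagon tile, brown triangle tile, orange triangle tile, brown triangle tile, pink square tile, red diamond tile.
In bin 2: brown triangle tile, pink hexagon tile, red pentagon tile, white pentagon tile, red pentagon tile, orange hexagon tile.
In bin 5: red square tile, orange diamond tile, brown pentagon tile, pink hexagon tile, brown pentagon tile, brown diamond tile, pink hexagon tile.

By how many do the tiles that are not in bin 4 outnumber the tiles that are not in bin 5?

tiles that are not in bin 4: 26.
tiles that are not in bin 5: 25.
26 − 25 = 1.

1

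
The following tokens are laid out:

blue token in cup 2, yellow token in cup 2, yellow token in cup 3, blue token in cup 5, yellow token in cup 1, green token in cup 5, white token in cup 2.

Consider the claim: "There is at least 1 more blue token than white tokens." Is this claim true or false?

True

|blue tokens| = 2.
|white tokens| = 1.
The claim requires 2 − 1 = 1 ≥ 1, which holds.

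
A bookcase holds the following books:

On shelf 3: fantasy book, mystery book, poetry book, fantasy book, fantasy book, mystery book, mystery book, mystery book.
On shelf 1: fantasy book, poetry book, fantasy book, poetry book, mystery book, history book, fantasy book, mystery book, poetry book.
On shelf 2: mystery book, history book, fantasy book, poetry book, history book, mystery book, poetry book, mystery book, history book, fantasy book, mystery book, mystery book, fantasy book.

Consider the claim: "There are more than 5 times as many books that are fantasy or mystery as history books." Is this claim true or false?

There are 20 books that are fantasy or mystery.
There are 4 history books.
The claim requires 20 > 5 × 4 = 20, which does not hold.

False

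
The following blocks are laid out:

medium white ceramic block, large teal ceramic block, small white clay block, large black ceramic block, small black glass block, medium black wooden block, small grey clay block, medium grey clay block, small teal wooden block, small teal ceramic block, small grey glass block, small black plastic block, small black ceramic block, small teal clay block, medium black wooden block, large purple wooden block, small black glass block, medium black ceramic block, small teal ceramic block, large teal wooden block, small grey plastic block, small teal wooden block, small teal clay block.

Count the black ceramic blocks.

3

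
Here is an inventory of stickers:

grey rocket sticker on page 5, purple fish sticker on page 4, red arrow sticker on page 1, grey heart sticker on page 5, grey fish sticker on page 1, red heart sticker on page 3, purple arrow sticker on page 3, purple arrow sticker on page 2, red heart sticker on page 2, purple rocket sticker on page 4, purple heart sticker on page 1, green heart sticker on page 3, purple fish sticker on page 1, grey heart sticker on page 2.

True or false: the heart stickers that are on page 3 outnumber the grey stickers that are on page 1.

True

There are 2 heart stickers on page 3.
There is 1 grey sticker on page 1.
The claim requires 2 > 1, which holds.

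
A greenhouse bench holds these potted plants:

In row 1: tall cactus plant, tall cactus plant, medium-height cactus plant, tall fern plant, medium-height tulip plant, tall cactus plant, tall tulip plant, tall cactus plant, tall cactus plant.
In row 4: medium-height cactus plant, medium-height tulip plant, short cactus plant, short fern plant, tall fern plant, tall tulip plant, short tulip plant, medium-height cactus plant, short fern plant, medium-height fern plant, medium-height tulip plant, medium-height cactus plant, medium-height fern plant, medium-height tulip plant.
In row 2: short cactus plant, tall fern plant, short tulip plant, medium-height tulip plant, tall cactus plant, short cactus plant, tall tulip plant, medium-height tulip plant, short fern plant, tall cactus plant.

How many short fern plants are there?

3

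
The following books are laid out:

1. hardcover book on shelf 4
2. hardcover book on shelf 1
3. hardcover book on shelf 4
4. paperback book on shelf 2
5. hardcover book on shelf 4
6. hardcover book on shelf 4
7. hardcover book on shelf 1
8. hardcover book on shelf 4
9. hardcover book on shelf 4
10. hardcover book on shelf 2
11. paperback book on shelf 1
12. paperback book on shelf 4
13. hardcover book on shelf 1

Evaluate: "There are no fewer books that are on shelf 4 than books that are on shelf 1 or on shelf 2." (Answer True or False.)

True

There are 7 books on shelf 4.
There are 6 books on shelf 1 or on shelf 2.
The claim requires 7 ≥ 6, which holds.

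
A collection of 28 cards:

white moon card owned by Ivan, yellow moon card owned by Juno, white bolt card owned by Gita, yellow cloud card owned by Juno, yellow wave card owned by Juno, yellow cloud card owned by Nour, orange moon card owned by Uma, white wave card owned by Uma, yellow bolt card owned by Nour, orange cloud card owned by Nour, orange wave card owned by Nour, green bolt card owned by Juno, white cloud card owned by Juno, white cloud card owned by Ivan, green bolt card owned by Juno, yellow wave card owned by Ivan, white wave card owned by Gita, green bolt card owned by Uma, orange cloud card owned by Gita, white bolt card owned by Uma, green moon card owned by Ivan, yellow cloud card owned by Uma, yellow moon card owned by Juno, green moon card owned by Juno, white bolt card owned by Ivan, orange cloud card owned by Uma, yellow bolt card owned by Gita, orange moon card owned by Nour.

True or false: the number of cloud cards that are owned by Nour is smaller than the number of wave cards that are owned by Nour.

|cloud cards owned by Nour| = 2.
|wave cards owned by Nour| = 1.
The claim requires 2 < 1, which does not hold.

False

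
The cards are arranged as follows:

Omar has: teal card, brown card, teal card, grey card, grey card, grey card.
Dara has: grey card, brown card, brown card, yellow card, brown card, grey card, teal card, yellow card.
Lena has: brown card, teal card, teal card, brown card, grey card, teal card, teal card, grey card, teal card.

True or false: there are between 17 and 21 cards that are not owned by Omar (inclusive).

True

|cards that are not owned by Omar| = 17.
The claim requires 17 ≤ 17 ≤ 21, which holds.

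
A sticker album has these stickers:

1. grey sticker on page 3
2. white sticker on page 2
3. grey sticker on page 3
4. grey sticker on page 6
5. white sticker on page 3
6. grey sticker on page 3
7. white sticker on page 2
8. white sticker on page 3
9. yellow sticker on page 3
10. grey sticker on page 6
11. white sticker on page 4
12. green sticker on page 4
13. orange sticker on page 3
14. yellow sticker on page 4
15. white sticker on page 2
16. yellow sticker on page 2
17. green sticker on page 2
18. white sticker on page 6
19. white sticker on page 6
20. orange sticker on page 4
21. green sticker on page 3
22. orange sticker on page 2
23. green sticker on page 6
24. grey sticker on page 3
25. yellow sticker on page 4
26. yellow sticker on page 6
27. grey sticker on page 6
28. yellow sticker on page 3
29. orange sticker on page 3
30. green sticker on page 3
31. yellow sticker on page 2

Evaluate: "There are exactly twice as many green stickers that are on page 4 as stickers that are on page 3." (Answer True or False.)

|green stickers on page 4| = 1.
|stickers on page 3| = 12.
The claim requires 1 = 2 × 12 = 24, which does not hold.

False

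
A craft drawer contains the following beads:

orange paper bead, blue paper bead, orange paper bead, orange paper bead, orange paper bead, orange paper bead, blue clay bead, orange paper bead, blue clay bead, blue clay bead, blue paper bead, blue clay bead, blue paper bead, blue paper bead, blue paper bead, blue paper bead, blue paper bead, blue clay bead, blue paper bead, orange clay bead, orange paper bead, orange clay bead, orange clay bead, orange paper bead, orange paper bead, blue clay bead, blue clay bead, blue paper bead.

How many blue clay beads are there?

7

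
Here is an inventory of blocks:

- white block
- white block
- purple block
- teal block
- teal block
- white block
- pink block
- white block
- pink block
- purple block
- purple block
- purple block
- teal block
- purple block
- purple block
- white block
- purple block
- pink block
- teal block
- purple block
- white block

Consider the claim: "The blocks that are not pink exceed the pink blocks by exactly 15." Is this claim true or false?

blocks that are not pink: 18.
pink blocks: 3.
The claim requires 18 − 3 (= 15) to equal 15, which holds.

True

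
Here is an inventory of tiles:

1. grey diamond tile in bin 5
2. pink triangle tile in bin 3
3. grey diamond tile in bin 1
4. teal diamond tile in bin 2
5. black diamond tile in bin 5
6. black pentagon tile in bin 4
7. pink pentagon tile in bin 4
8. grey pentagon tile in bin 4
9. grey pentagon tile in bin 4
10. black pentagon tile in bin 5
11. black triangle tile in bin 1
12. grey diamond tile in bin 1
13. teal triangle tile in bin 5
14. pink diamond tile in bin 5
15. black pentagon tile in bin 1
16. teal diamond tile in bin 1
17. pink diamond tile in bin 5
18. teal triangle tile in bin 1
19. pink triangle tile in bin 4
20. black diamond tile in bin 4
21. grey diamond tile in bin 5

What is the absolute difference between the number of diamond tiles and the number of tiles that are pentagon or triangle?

1

diamond tiles: 10. tiles that are pentagon or triangle: 11.
|10 − 11| = 11 − 10 = 1.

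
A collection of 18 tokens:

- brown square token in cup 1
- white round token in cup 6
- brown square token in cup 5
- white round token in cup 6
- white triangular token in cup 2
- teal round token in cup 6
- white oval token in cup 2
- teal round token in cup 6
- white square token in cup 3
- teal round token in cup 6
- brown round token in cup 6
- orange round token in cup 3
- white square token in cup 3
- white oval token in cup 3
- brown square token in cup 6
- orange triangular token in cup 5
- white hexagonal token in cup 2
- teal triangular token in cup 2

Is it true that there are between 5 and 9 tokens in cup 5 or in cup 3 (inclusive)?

True

There are 6 tokens in cup 5 or in cup 3.
The claim requires 5 ≤ 6 ≤ 9, which holds.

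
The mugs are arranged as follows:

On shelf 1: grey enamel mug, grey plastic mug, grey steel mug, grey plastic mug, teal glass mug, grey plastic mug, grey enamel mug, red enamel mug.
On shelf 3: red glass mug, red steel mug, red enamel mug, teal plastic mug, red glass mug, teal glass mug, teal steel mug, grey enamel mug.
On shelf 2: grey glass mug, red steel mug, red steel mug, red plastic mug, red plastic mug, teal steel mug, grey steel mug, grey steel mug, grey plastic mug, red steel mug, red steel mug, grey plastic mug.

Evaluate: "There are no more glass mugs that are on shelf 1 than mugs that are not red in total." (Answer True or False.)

True

|glass mugs on shelf 1| = 1.
|mugs that are not red| = 17.
The claim requires 1 ≤ 17, which holds.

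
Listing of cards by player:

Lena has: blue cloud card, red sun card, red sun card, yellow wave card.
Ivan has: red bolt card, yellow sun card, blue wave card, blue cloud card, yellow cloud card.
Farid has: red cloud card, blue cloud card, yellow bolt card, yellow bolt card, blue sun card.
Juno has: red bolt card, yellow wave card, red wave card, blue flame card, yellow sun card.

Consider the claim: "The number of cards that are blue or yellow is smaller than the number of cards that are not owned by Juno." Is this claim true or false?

True

|cards that are blue or yellow| = 13.
|cards that are not owned by Juno| = 14.
The claim requires 13 < 14, which holds.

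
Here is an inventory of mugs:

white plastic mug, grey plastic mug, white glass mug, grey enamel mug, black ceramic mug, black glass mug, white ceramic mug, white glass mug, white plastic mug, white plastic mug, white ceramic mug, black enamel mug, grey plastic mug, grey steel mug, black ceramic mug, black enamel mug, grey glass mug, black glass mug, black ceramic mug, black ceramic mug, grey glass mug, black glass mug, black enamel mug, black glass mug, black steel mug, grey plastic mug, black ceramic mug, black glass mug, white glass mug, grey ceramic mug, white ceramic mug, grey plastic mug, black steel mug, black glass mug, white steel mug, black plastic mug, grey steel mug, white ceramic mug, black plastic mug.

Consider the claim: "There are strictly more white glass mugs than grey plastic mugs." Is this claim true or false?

white glass mugs: 3.
grey plastic mugs: 4.
The claim requires 3 > 4, which does not hold.

False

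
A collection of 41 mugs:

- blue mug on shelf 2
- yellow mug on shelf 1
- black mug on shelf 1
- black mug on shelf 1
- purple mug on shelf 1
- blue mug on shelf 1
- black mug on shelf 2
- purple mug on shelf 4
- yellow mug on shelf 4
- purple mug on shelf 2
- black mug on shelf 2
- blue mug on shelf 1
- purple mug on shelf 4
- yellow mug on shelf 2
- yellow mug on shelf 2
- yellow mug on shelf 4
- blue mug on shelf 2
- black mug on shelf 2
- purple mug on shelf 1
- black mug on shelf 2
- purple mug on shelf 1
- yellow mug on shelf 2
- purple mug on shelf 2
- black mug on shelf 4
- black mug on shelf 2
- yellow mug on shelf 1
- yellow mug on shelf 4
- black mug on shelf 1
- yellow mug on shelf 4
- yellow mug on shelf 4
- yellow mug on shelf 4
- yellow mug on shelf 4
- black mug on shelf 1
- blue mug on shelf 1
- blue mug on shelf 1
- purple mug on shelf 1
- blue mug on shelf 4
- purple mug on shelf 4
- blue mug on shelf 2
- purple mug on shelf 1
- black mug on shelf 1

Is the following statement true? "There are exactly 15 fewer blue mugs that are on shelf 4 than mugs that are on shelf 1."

True

There is 1 blue mug on shelf 4.
There are 16 mugs on shelf 1.
The claim requires 16 − 1 (= 15) to equal 15, which holds.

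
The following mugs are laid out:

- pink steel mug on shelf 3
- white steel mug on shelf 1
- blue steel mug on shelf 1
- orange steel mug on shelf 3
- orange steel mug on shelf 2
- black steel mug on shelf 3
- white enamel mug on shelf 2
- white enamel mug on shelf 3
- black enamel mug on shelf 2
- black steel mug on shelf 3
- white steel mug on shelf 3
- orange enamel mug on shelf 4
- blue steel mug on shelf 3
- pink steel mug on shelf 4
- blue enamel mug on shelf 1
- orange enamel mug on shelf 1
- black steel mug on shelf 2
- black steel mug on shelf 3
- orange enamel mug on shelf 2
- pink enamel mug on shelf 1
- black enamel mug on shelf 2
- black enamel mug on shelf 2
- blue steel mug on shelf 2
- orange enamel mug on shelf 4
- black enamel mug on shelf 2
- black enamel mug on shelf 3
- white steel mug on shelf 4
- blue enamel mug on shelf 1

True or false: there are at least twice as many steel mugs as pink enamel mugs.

True

There are 14 steel mugs.
There is 1 pink enamel mug.
The claim requires 14 ≥ 2 × 1 = 2, which holds.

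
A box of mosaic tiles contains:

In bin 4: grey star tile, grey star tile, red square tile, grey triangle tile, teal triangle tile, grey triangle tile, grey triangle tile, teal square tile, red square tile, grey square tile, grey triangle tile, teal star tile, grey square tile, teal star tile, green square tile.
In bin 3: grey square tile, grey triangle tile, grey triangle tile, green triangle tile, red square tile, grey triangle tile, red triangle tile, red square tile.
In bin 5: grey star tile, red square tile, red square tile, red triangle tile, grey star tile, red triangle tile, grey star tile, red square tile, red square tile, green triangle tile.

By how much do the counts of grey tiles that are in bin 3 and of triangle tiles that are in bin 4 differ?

grey tiles in bin 3: 4. triangle tiles in bin 4: 5.
|4 − 5| = 5 − 4 = 1.

1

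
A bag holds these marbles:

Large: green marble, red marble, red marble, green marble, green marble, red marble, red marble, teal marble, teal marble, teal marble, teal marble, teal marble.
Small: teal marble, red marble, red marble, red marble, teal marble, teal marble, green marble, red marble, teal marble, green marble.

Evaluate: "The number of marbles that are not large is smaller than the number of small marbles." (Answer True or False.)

|marbles that are not large| = 10.
|small marbles| = 10.
The claim requires 10 < 10, which does not hold.

False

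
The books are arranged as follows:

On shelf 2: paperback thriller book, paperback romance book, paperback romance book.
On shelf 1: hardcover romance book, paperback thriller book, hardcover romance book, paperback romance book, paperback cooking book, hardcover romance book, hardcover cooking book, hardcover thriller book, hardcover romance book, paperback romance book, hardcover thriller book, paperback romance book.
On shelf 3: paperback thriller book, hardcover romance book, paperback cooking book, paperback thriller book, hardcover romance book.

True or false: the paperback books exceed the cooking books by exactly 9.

|paperback books| = 11.
|cooking books| = 3.
The claim requires 11 − 3 (= 8) to equal 9, which does not hold.

False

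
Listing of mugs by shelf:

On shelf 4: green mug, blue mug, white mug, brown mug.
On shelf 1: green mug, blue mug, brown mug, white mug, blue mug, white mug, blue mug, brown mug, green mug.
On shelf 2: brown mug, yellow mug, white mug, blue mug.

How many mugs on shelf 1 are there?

9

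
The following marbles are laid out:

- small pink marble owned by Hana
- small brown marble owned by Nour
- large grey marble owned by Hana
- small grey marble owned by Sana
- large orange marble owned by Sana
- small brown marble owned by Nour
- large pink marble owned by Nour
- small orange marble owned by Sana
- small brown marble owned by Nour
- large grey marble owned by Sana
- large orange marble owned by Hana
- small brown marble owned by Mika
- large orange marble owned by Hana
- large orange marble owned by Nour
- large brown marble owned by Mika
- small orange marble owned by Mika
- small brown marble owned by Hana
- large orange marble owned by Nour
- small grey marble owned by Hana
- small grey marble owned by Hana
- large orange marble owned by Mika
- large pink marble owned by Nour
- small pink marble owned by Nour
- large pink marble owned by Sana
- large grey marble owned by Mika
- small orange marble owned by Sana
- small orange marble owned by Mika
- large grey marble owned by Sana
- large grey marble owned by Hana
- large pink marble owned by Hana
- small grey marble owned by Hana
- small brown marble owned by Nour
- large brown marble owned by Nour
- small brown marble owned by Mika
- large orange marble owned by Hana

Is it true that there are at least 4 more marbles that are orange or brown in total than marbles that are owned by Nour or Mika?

There are 20 marbles that are orange or brown.
Count of marbles owned by Nour or Mika: 17.
The claim requires 20 − 17 = 3 ≥ 4, which does not hold.

False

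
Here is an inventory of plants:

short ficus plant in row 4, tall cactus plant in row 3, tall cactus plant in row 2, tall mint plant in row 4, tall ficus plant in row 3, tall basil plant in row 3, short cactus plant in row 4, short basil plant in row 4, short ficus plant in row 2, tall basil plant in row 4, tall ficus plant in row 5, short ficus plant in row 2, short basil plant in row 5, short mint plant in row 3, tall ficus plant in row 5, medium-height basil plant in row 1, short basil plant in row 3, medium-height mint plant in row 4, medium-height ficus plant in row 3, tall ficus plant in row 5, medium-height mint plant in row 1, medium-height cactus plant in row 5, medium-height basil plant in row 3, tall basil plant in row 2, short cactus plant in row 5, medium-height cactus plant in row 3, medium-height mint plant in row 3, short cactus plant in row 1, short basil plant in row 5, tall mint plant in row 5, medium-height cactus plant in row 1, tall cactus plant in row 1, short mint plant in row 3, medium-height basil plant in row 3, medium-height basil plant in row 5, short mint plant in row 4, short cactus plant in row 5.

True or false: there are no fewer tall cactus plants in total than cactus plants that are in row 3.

True

tall cactus plants: 3.
cactus plants in row 3: 2.
The claim requires 3 ≥ 2, which holds.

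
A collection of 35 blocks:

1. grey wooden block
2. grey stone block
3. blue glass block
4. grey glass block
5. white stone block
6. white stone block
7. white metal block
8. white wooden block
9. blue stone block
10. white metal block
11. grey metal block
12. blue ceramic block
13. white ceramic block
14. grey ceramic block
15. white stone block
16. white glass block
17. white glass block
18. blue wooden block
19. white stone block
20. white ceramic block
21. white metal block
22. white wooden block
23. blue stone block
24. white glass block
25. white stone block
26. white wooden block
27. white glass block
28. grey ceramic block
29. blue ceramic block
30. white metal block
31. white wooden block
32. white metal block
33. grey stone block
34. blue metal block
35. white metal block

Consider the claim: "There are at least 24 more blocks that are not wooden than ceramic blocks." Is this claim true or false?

False

|blocks that are not wooden| = 29.
|ceramic blocks| = 6.
The claim requires 29 − 6 = 23 ≥ 24, which does not hold.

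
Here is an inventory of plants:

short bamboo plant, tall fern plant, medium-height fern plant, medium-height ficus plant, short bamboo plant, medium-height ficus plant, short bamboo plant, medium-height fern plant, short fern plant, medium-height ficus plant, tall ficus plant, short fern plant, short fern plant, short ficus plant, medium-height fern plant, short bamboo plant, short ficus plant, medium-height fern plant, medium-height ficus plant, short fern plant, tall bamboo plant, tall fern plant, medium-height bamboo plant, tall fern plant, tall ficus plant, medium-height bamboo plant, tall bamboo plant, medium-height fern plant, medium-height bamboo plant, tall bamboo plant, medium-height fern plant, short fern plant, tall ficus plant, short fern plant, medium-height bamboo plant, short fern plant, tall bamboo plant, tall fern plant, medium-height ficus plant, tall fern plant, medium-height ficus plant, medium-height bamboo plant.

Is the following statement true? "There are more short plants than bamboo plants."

There are 13 short plants.
There are 13 bamboo plants.
The claim requires 13 > 13, which does not hold.

False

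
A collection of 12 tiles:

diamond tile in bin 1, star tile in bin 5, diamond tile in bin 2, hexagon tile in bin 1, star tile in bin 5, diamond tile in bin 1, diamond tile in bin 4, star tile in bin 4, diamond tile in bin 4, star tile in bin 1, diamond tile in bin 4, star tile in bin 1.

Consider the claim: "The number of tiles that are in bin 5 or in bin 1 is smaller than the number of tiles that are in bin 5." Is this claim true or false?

tiles in bin 5 or in bin 1: 7.
tiles in bin 5: 2.
The claim requires 7 < 2, which does not hold.

False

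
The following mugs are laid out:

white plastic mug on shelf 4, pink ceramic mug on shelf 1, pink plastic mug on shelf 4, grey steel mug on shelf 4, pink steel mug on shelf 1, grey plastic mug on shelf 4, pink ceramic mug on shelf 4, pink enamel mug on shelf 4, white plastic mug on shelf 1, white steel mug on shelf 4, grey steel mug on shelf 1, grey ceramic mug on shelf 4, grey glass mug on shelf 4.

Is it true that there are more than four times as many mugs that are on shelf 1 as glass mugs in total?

False

There are 4 mugs on shelf 1.
There is 1 glass mug.
The claim requires 4 > 4 × 1 = 4, which does not hold.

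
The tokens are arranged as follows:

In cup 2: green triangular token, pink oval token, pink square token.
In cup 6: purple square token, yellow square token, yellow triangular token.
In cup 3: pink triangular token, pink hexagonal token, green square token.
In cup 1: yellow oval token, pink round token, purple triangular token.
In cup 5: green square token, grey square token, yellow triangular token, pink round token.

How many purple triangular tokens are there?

1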